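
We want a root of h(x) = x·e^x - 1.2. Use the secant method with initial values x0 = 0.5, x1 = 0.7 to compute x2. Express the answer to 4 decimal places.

0.6284

h(0.5) = -0.375639, h(0.7) = 0.209627
x2 = 0.700000 − 0.209627·(0.700000 − 0.500000) / (0.209627 − (-0.375639)) = 0.700000 − (0.041925)/(0.585266) = 0.628365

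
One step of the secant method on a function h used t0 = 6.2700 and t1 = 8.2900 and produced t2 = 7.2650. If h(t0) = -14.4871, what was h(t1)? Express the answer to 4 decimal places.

14.9239

The secant line through (6.2700, -14.4871) and (8.2900, h(t1)) crosses zero at t2 = 7.2650.
So (6.2700, -14.4871), (8.2900, h(t1)), (7.2650, 0) are collinear:
h(t1) = -14.4871 · (8.2900 − 7.2650) / (6.2700 − 7.2650) = -14.4871 · (1.025000)/(-0.995000) = 14.923897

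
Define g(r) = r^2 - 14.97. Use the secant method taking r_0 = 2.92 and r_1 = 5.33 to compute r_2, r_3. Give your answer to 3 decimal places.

g(2.92) = -6.44360, g(5.33) = 13.43890
r_2 = 5.33000 − 13.43890·(5.33000 − 2.92000) / (13.43890 − (-6.44360)) = 5.33000 − (32.38775)/(19.88250) = 3.70104
g(3.70104) = -1.27228
r_3 = 3.70104 − (-1.27228)·(3.70104 − 5.33000) / (-1.27228 − 13.43890) = 3.70104 − (2.07250)/(-14.71118) = 3.84192

3.701, 3.842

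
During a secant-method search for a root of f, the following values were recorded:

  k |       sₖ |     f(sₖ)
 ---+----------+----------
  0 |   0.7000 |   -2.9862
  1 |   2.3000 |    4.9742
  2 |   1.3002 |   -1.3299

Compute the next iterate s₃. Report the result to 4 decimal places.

s₃ = 1.3002 − (-1.3299)·(1.3002 − 2.3000) / (-1.3299 − 4.9742)
   = 1.3002 − (1.329634)/(-6.304100) = 1.511116

1.5111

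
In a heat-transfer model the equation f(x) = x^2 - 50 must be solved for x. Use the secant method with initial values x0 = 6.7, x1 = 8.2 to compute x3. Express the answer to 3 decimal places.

7.069

f(6.7) = -5.11000, f(8.2) = 17.24000
x2 = 8.20000 − 17.24000·(8.20000 − 6.70000) / (17.24000 − (-5.11000)) = 8.20000 − (25.86000)/(22.35000) = 7.04295
f(7.04295) = -0.39681
x3 = 7.04295 − (-0.39681)·(7.04295 − 8.20000) / (-0.39681 − 17.24000) = 7.04295 − (0.45913)/(-17.63681) = 7.06899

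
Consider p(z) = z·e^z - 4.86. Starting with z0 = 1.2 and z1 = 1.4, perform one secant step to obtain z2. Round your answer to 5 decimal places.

p(1.2) = -0.8758597, p(1.4) = 0.8172800
z2 = 1.4000000 − 0.8172800·(1.4000000 − 1.2000000) / (0.8172800 − (-0.8758597)) = 1.4000000 − (0.1634560)/(1.6931396) = 1.3034598

1.30346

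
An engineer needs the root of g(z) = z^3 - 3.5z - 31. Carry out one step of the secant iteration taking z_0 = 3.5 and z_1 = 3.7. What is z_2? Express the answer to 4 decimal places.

3.5106

g(3.5) = -0.375000, g(3.7) = 6.703000
z_2 = 3.700000 − 6.703000·(3.700000 − 3.500000) / (6.703000 − (-0.375000)) = 3.700000 − (1.340600)/(7.078000) = 3.510596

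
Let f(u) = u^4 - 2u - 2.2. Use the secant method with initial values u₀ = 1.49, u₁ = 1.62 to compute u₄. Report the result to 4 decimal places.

1.5118

f(1.49) = -0.251156, f(1.62) = 1.447475
u₂ = 1.620000 − 1.447475·(1.620000 − 1.490000) / (1.447475 − (-0.251156)) = 1.620000 − (0.188172)/(1.698631) = 1.509222
f(1.509222) = -0.030300
u₃ = 1.509222 − (-0.030300)·(1.509222 − 1.620000) / (-0.030300 − 1.447475) = 1.509222 − (0.003357)/(-1.477775) = 1.511493
f(1.511493) = -0.003540
u₄ = 1.511493 − (-0.003540)·(1.511493 − 1.509222) / (-0.003540 − (-0.030300)) = 1.511493 − (-0.000008)/(0.026760) = 1.511793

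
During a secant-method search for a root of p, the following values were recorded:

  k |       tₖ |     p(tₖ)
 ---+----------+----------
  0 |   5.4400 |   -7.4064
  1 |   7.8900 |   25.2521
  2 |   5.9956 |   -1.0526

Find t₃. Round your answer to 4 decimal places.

6.0714

t₃ = 5.9956 − (-1.0526)·(5.9956 − 7.8900) / (-1.0526 − 25.2521)
   = 5.9956 − (1.994045)/(-26.304700) = 6.071406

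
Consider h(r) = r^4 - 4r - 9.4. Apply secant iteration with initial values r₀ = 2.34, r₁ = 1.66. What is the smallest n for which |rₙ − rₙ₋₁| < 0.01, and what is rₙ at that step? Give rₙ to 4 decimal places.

h(2.34) = 11.222195, h(1.66) = -8.446669
r₂ = 1.660000 − (-8.446669)·(-0.680000)/(-19.668864) = 1.952022;  |Δ| = 0.292022
h(1.952022) = -2.689025
r₃ = 1.952022 − (-2.689025)·(0.292022)/(5.757643) = 2.088406;  |Δ| = 0.136385
h(2.088406) = 1.268539
r₄ = 2.088406 − 1.268539·(0.136385)/(3.957564) = 2.044690;  |Δ| = 0.043716
h(2.044690) = -0.100024
r₅ = 2.044690 − (-0.100024)·(-0.043716)/(-1.368563) = 2.047885;  |Δ| = 0.003195
|r₅ − r₄| = 0.003195 < 0.01

n = 5, rₙ = 2.0479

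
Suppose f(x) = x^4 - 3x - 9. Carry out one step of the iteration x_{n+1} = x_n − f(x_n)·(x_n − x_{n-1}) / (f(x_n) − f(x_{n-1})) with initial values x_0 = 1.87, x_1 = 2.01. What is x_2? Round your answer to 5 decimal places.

1.96075

f(1.87) = -2.3816904, f(2.01) = 1.2924080
x_2 = 2.0100000 − 1.2924080·(2.0100000 − 1.8700000) / (1.2924080 − (-2.3816904)) = 2.0100000 − (0.1809371)/(3.6740984) = 1.9607533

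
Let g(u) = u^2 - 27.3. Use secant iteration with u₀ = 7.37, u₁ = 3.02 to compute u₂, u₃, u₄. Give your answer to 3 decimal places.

4.770, 5.354, 5.219

g(7.37) = 27.01690, g(3.02) = -18.17960
u₂ = 3.02000 − (-18.17960)·(3.02000 − 7.37000) / (-18.17960 − 27.01690) = 3.02000 − (79.08126)/(-45.19650) = 4.76972
g(4.76972) = -4.54976
u₃ = 4.76972 − (-4.54976)·(4.76972 − 3.02000) / (-4.54976 − (-18.17960)) = 4.76972 − (-7.96081)/(13.62984) = 5.35379
g(5.35379) = 1.36310
u₄ = 5.35379 − 1.36310·(5.35379 − 4.76972) / (1.36310 − (-4.54976)) = 5.35379 − (0.79615)/(5.91287) = 5.21915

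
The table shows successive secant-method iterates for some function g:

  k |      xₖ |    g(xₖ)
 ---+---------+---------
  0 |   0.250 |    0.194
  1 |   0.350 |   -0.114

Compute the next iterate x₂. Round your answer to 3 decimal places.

0.313

x₂ = 0.350 − (-0.114)·(0.350 − 0.250) / (-0.114 − 0.194)
   = 0.350 − (-0.01140)/(-0.30800) = 0.31299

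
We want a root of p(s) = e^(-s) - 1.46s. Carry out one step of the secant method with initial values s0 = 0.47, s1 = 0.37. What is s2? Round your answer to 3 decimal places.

0.441

p(0.47) = -0.06120, p(0.37) = 0.15053
s2 = 0.37000 − 0.15053·(0.37000 − 0.47000) / (0.15053 − (-0.06120)) = 0.37000 − (-0.01505)/(0.21173) = 0.44110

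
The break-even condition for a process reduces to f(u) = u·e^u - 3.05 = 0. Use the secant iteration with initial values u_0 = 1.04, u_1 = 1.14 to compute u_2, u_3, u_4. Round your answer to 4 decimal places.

f(1.04) = -0.107614, f(1.14) = 0.514516
u_2 = 1.140000 − 0.514516·(1.140000 − 1.040000) / (0.514516 − (-0.107614)) = 1.140000 − (0.051452)/(0.622130) = 1.057298
f(1.057298) = -0.006482
u_3 = 1.057298 − (-0.006482)·(1.057298 − 1.140000) / (-0.006482 − 0.514516) = 1.057298 − (0.000536)/(-0.520998) = 1.058327
f(1.058327) = -0.000384
u_4 = 1.058327 − (-0.000384)·(1.058327 − 1.057298) / (-0.000384 − (-0.006482)) = 1.058327 − (0.000000)/(0.006098) = 1.058391

1.0573, 1.0583, 1.0584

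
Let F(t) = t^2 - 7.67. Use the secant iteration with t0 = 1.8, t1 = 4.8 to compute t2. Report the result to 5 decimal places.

2.47121

F(1.8) = -4.4300000, F(4.8) = 15.3700000
t2 = 4.8000000 − 15.3700000·(4.8000000 − 1.8000000) / (15.3700000 − (-4.4300000)) = 4.8000000 − (46.1100000)/(19.8000000) = 2.4712121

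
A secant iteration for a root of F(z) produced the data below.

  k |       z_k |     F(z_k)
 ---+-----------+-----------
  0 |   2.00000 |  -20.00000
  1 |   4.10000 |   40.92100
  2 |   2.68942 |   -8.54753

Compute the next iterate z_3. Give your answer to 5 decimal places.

z_3 = 2.68942 − (-8.54753)·(2.68942 − 4.10000) / (-8.54753 − 40.92100)
   = 2.68942 − (12.0569749)/(-49.4685300) = 2.9331502

2.93315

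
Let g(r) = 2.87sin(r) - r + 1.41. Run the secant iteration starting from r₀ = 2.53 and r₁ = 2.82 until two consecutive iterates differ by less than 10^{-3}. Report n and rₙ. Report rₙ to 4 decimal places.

n = 4, rₙ = 2.6823

g(2.53) = 0.527874, g(2.82) = -0.502856
r₂ = 2.820000 − (-0.502856)·(0.290000)/(-1.030730) = 2.678519;  |Δ| = 0.141481
g(2.678519) = 0.013509
r₃ = 2.678519 − 0.013509·(-0.141481)/(0.516365) = 2.682221;  |Δ| = 0.003701
g(2.682221) = 0.000295
r₄ = 2.682221 − 0.000295·(0.003701)/(-0.013214) = 2.682303;  |Δ| = 0.000083
|r₄ − r₃| = 0.000083 < 10^{-3}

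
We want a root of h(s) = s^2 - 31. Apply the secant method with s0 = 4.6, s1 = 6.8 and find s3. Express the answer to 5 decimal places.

5.55725

h(4.6) = -9.8400000, h(6.8) = 15.2400000
s2 = 6.8000000 − 15.2400000·(6.8000000 − 4.6000000) / (15.2400000 − (-9.8400000)) = 6.8000000 − (33.5280000)/(25.0800000) = 5.4631579
h(5.4631579) = -1.1539058
s3 = 5.4631579 − (-1.1539058)·(5.4631579 − 6.8000000) / (-1.1539058 − 15.2400000) = 5.4631579 − (1.5425899)/(-16.3939058) = 5.5572532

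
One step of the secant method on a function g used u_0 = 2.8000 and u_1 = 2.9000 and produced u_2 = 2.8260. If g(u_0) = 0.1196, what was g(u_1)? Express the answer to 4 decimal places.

-0.3404

The secant line through (2.8000, 0.1196) and (2.9000, g(u_1)) crosses zero at u_2 = 2.8260.
So (2.8000, 0.1196), (2.9000, g(u_1)), (2.8260, 0) are collinear:
g(u_1) = 0.1196 · (2.9000 − 2.8260) / (2.8000 − 2.8260) = 0.1196 · (0.074000)/(-0.026000) = -0.340400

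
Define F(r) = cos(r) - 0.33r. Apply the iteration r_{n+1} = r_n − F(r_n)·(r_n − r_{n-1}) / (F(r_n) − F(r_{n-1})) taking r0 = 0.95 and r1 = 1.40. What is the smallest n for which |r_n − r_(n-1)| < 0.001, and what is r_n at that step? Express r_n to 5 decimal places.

F(0.95) = 0.2681831, F(1.40) = -0.2920329
r2 = 1.4000000 − (-0.2920329)·(0.4500000)/(-0.5602159) = 1.1654212;  |Δ| = 0.2345788
F(1.1654212) = 0.0097745
r3 = 1.1654212 − 0.0097745·(-0.2345788)/(0.3018074) = 1.1730184;  |Δ| = 0.0075972
F(1.1730184) = 0.0002746
r4 = 1.1730184 − 0.0002746·(0.0075972)/(-0.0094999) = 1.1732380;  |Δ| = 0.0002196
|r4 − r3| = 0.0002196 < 0.001

n = 4, r_n = 1.17324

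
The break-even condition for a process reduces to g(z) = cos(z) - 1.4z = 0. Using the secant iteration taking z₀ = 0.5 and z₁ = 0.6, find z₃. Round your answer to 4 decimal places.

0.5925

g(0.5) = 0.177583, g(0.6) = -0.014664
z₂ = 0.600000 − (-0.014664)·(0.600000 − 0.500000) / (-0.014664 − 0.177583) = 0.600000 − (-0.001466)/(-0.192247) = 0.592372
g(0.592372) = 0.000298
z₃ = 0.592372 − 0.000298·(0.592372 − 0.600000) / (0.000298 − (-0.014664)) = 0.592372 − (-0.000002)/(0.014962) = 0.592524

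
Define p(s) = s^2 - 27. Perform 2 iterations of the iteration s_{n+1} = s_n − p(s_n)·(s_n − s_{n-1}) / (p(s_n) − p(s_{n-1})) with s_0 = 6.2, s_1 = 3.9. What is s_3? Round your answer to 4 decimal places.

p(6.2) = 11.440000, p(3.9) = -11.790000
s_2 = 3.900000 − (-11.790000)·(3.900000 − 6.200000) / (-11.790000 − 11.440000) = 3.900000 − (27.117000)/(-23.230000) = 5.067327
p(5.067327) = -1.322200
s_3 = 5.067327 − (-1.322200)·(5.067327 − 3.900000) / (-1.322200 − (-11.790000)) = 5.067327 − (-1.543439)/(10.467800) = 5.214773

5.2148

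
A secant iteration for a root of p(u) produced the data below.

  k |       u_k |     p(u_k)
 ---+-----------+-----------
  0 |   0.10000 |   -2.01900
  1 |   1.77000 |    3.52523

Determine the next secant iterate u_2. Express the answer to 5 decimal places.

0.70815

u_2 = 1.77000 − 3.52523·(1.77000 − 0.10000) / (3.52523 − (-2.01900))
   = 1.77000 − (5.8871341)/(5.5442300) = 0.7081512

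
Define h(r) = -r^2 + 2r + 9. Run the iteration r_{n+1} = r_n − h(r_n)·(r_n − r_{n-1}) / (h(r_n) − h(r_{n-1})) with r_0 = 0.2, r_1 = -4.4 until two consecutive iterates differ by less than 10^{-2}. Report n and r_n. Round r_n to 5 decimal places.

n = 6, r_n = -2.16227

h(0.2) = 9.3600000, h(-4.4) = -19.1600000
r_2 = -4.4000000 − (-19.1600000)·(-4.6000000)/(-28.5200000) = -1.3096774;  |Δ| = 3.0903226
h(-1.3096774) = 4.6653902
r_3 = -1.3096774 − 4.6653902·(3.0903226)/(23.8253902) = -1.9148117;  |Δ| = 0.6051343
h(-1.9148117) = 1.5038727
r_4 = -1.9148117 − 1.5038727·(-0.6051343)/(-3.1615176) = -2.2026624;  |Δ| = 0.2878507
h(-2.2026624) = -0.2570463
r_5 = -2.2026624 − (-0.2570463)·(-0.2878507)/(-1.7609190) = -2.1606440;  |Δ| = 0.0420184
h(-2.1606440) = 0.0103295
r_6 = -2.1606440 − 0.0103295·(0.0420184)/(0.2673758) = -2.1622673;  |Δ| = 0.0016233
|r_6 − r_5| = 0.0016233 < 10^{-2}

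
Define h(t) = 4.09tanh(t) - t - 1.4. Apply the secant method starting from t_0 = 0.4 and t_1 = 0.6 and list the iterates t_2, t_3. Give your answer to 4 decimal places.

h(0.4) = -0.246009, h(0.6) = 0.196533
t_2 = 0.600000 − 0.196533·(0.600000 − 0.400000) / (0.196533 − (-0.246009)) = 0.600000 − (0.039307)/(0.442541) = 0.511180
h(0.511180) = 0.014654
t_3 = 0.511180 − 0.014654·(0.511180 − 0.600000) / (0.014654 − 0.196533) = 0.511180 − (-0.001302)/(-0.181879) = 0.504024

0.5112, 0.5040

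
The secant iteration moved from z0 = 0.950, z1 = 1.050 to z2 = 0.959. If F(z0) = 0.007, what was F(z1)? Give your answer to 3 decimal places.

-0.071

The secant line through (0.950, 0.007) and (1.050, F(z1)) crosses zero at z2 = 0.959.
So (0.950, 0.007), (1.050, F(z1)), (0.959, 0) are collinear:
F(z1) = 0.007 · (1.050 − 0.959) / (0.950 − 0.959) = 0.007 · (0.09100)/(-0.00900) = -0.07078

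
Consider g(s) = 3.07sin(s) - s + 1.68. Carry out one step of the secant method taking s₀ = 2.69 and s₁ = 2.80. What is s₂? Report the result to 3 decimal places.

g(2.69) = 0.32975, g(2.80) = -0.09159
s₂ = 2.80000 − (-0.09159)·(2.80000 − 2.69000) / (-0.09159 − 0.32975) = 2.80000 − (-0.01007)/(-0.42133) = 2.77609

2.776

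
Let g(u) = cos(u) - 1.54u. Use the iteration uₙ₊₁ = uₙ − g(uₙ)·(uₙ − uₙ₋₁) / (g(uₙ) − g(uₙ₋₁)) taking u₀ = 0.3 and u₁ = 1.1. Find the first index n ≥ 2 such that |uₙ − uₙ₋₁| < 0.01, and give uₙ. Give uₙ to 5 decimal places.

n = 4, uₙ = 0.55269

g(0.3) = 0.4933365, g(1.1) = -1.2404039
u₂ = 1.1000000 − (-1.2404039)·(0.8000000)/(-1.7337404) = 0.5276403;  |Δ| = 0.5723597
g(0.5276403) = 0.0514315
u₃ = 0.5276403 − 0.0514315·(-0.5723597)/(1.2918354) = 0.5504275;  |Δ| = 0.0227872
g(0.5504275) = 0.0046426
u₄ = 0.5504275 − 0.0046426·(0.0227872)/(-0.0467889) = 0.5526886;  |Δ| = 0.0022611
|u₄ − u₃| = 0.0022611 < 0.01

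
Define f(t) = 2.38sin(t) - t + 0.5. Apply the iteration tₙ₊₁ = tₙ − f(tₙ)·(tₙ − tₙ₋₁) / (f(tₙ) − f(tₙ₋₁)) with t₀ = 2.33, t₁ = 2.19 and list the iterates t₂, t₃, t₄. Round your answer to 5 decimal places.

f(2.33) = -0.1035852, f(2.19) = 0.2481313
t₂ = 2.1900000 − 0.2481313·(2.1900000 − 2.3300000) / (0.2481313 − (-0.1035852)) = 2.1900000 − (-0.0347384)/(0.3517165) = 2.2887681
f(2.2887681) = 0.0037087
t₃ = 2.2887681 − 0.0037087·(2.2887681 − 2.1900000) / (0.0037087 − 0.2481313) = 2.2887681 − (0.0003663)/(-0.2444226) = 2.2902668
f(2.2902668) = -0.0001384
t₄ = 2.2902668 − (-0.0001384)·(2.2902668 − 2.2887681) / (-0.0001384 − 0.0037087) = 2.2902668 − (-0.0000002)/(-0.0038471) = 2.2902129

2.28877, 2.29027, 2.29021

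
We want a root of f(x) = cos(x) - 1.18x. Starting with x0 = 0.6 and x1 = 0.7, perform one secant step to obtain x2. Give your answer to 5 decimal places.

f(0.6) = 0.1173356, f(0.7) = -0.0611578
x2 = 0.7000000 − (-0.0611578)·(0.7000000 − 0.6000000) / (-0.0611578 − 0.1173356) = 0.7000000 − (-0.0061158)/(-0.1784934) = 0.6657367

0.66574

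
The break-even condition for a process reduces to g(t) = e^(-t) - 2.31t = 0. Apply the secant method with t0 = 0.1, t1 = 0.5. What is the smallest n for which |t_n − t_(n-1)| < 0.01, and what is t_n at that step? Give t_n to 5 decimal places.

n = 3, t_n = 0.31560

g(0.1) = 0.6738374, g(0.5) = -0.5484693
t2 = 0.5000000 − (-0.5484693)·(0.4000000)/(-1.2223068) = 0.3205134;  |Δ| = 0.1794866
g(0.3205134) = -0.0146095
t3 = 0.3205134 − (-0.0146095)·(-0.1794866)/(0.5338598) = 0.3156016;  |Δ| = 0.0049118
|t3 − t2| = 0.0049118 < 0.01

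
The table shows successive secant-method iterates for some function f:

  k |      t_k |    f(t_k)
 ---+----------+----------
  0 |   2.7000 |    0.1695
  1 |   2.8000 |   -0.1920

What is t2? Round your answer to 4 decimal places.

2.7469

t2 = 2.8000 − (-0.1920)·(2.8000 − 2.7000) / (-0.1920 − 0.1695)
   = 2.8000 − (-0.019200)/(-0.361500) = 2.746888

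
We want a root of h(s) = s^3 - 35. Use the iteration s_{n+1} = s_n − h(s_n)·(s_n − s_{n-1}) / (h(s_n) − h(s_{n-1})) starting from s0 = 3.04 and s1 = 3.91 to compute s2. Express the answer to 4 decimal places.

h(3.04) = -6.905536, h(3.91) = 24.776471
s2 = 3.910000 − 24.776471·(3.910000 − 3.040000) / (24.776471 − (-6.905536)) = 3.910000 − (21.555530)/(31.682007) = 3.229629

3.2296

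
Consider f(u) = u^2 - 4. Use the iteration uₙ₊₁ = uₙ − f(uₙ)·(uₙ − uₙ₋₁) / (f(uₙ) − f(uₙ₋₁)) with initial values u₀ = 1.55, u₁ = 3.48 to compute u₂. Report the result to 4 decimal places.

1.8676

f(1.55) = -1.597500, f(3.48) = 8.110400
u₂ = 3.480000 − 8.110400·(3.480000 − 1.550000) / (8.110400 − (-1.597500)) = 3.480000 − (15.653072)/(9.707900) = 1.867594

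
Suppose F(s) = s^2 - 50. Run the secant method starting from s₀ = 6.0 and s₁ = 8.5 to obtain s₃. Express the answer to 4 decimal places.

7.0613

F(6.0) = -14.000000, F(8.5) = 22.250000
s₂ = 8.500000 − 22.250000·(8.500000 − 6.000000) / (22.250000 − (-14.000000)) = 8.500000 − (55.625000)/(36.250000) = 6.965517
F(6.965517) = -1.481570
s₃ = 6.965517 − (-1.481570)·(6.965517 − 8.500000) / (-1.481570 − 22.250000) = 6.965517 − (2.273443)/(-23.731570) = 7.061315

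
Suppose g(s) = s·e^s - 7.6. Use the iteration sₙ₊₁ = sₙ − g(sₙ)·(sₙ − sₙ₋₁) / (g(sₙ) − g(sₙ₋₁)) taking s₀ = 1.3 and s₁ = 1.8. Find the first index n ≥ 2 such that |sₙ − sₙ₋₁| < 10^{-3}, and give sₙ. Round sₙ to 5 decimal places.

n = 5, sₙ = 1.57432

g(1.3) = -2.8299143, g(1.8) = 3.2893654
s₂ = 1.8000000 − 3.2893654·(0.5000000)/(6.1192798) = 1.5312294;  |Δ| = 0.2687706
g(1.5312294) = -0.5198133
s₃ = 1.5312294 − (-0.5198133)·(-0.2687706)/(-3.8091787) = 1.5679067;  |Δ| = 0.0366773
g(1.5679067) = -0.0793834
s₄ = 1.5679067 − (-0.0793834)·(0.0366773)/(0.4404298) = 1.5745175;  |Δ| = 0.0066108
g(1.5745175) = 0.0024176
s₅ = 1.5745175 − 0.0024176·(0.0066108)/(0.0818011) = 1.5743221;  |Δ| = 0.0001954
|s₅ − s₄| = 0.0001954 < 10^{-3}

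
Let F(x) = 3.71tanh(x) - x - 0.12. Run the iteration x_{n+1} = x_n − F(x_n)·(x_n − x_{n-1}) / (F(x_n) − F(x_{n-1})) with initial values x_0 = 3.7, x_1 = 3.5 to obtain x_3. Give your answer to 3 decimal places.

3.584

F(3.7) = -0.11453, F(3.5) = 0.08324
x_2 = 3.50000 − 0.08324·(3.50000 − 3.70000) / (0.08324 − (-0.11453)) = 3.50000 − (-0.01665)/(0.19777) = 3.58418
F(3.58418) = 0.00011
x_3 = 3.58418 − 0.00011·(3.58418 − 3.50000) / (0.00011 − 0.08324) = 3.58418 − (0.00001)/(-0.08313) = 3.58429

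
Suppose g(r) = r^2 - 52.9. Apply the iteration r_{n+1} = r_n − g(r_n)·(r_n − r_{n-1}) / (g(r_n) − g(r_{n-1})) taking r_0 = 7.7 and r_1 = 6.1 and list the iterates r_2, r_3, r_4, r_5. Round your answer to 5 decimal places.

7.23696, 7.27643, 7.27323, 7.27324

g(7.7) = 6.3900000, g(6.1) = -15.6900000
r_2 = 6.1000000 − (-15.6900000)·(6.1000000 − 7.7000000) / (-15.6900000 − 6.3900000) = 6.1000000 − (25.1040000)/(-22.0800000) = 7.2369565
g(7.2369565) = -0.5264603
r_3 = 7.2369565 − (-0.5264603)·(7.2369565 − 6.1000000) / (-0.5264603 − (-15.6900000)) = 7.2369565 − (-0.5985625)/(15.1635397) = 7.2764303
g(7.2764303) = 0.0464382
r_4 = 7.2764303 − 0.0464382·(7.2764303 − 7.2369565) / (0.0464382 − (-0.5264603)) = 7.2764303 − (0.0018331)/(0.5728985) = 7.2732306
g(7.2732306) = -0.0001161
r_5 = 7.2732306 − (-0.0001161)·(7.2732306 − 7.2764303) / (-0.0001161 − 0.0464382) = 7.2732306 − (0.0000004)/(-0.0465542) = 7.2732386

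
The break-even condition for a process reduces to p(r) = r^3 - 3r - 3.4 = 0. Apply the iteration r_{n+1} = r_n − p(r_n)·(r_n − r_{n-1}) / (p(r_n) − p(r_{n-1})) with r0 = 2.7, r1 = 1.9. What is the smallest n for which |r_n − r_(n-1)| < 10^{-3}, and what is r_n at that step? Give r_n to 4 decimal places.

n = 5, r_n = 2.1418

p(2.7) = 8.183000, p(1.9) = -2.241000
r2 = 1.900000 − (-2.241000)·(-0.800000)/(-10.424000) = 2.071988;  |Δ| = 0.171988
p(2.071988) = -0.720644
r3 = 2.071988 − (-0.720644)·(0.171988)/(1.520356) = 2.153509;  |Δ| = 0.081522
p(2.153509) = 0.126593
r4 = 2.153509 − 0.126593·(0.081522)/(0.847237) = 2.141329;  |Δ| = 0.012181
p(2.141329) = -0.005378
r5 = 2.141329 − (-0.005378)·(-0.012181)/(-0.131970) = 2.141825;  |Δ| = 0.000496
|r5 − r4| = 0.000496 < 10^{-3}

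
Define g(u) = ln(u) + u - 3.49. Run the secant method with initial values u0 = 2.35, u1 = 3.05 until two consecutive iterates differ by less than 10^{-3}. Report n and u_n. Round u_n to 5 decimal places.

n = 4, u_n = 2.55281

g(2.35) = -0.2855847, g(3.05) = 0.6751416
u2 = 3.0500000 − 0.6751416·(0.7000000)/(0.9607263) = 2.5580814;  |Δ| = 0.4919186
g(2.5580814) = 0.0073389
u3 = 2.5580814 − 0.0073389·(-0.4919186)/(-0.6678027) = 2.5526754;  |Δ| = 0.0054060
g(2.5526754) = -0.0001826
u4 = 2.5526754 − (-0.0001826)·(-0.0054060)/(-0.0075216) = 2.5528067;  |Δ| = 0.0001313
|u4 − u3| = 0.0001313 < 10^{-3}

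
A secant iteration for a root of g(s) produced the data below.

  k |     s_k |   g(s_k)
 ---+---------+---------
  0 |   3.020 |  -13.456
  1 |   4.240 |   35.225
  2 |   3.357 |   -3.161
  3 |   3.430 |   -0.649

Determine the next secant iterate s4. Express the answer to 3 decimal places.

s4 = 3.430 − (-0.649)·(3.430 − 3.357) / (-0.649 − (-3.161))
   = 3.430 − (-0.04738)/(2.51200) = 3.44886

3.449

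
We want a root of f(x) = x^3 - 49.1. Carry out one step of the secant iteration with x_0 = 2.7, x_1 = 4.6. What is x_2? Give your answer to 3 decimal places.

3.420

f(2.7) = -29.41700, f(4.6) = 48.23600
x_2 = 4.60000 − 48.23600·(4.60000 − 2.70000) / (48.23600 − (-29.41700)) = 4.60000 − (91.64840)/(77.65300) = 3.41977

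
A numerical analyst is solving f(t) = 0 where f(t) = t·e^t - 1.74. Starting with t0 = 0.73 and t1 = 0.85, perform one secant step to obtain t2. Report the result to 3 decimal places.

0.787

f(0.73) = -0.22519, f(0.85) = 0.24870
t2 = 0.85000 − 0.24870·(0.85000 − 0.73000) / (0.24870 − (-0.22519)) = 0.85000 − (0.02984)/(0.47389) = 0.78702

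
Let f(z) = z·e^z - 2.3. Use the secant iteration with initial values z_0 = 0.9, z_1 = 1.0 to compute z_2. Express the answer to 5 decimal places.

f(0.9) = -0.0863572, f(1.0) = 0.4182818
z_2 = 1.0000000 − 0.4182818·(1.0000000 − 0.9000000) / (0.4182818 − (-0.0863572)) = 1.0000000 − (0.0418282)/(0.5046390) = 0.9171127

0.91711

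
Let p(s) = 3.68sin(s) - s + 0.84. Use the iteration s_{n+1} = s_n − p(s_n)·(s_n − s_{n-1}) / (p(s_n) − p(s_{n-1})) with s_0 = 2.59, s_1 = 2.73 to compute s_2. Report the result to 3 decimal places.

p(2.59) = 0.17848, p(2.73) = -0.41774
s_2 = 2.73000 − (-0.41774)·(2.73000 − 2.59000) / (-0.41774 − 0.17848) = 2.73000 − (-0.05848)/(-0.59623) = 2.63191

2.632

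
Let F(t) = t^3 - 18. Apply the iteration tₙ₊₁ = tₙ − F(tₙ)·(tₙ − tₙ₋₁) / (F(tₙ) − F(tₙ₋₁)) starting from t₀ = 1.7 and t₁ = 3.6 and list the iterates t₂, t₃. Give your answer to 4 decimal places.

2.2957, 2.5184

F(1.7) = -13.087000, F(3.6) = 28.656000
t₂ = 3.600000 − 28.656000·(3.600000 − 1.700000) / (28.656000 − (-13.087000)) = 3.600000 − (54.446400)/(41.743000) = 2.295676
F(2.295676) = -5.901494
t₃ = 2.295676 − (-5.901494)·(2.295676 − 3.600000) / (-5.901494 − 28.656000) = 2.295676 − (7.697461)/(-34.557494) = 2.518420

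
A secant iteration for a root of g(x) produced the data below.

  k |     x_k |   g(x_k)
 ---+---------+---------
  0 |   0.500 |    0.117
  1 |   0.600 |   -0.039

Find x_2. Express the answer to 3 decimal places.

x_2 = 0.600 − (-0.039)·(0.600 − 0.500) / (-0.039 − 0.117)
   = 0.600 − (-0.00390)/(-0.15600) = 0.57500

0.575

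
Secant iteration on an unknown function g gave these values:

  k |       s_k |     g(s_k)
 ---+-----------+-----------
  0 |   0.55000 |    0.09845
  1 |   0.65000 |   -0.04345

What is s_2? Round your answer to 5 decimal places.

0.61938

s_2 = 0.65000 − (-0.04345)·(0.65000 − 0.55000) / (-0.04345 − 0.09845)
   = 0.65000 − (-0.0043450)/(-0.1419000) = 0.6193798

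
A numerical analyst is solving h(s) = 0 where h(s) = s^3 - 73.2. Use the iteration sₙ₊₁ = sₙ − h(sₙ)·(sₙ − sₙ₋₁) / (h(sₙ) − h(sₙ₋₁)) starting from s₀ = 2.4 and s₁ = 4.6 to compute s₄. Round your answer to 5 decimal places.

4.18430

h(2.4) = -59.3760000, h(4.6) = 24.1360000
s₂ = 4.6000000 − 24.1360000·(4.6000000 − 2.4000000) / (24.1360000 − (-59.3760000)) = 4.6000000 − (53.0992000)/(83.5120000) = 3.9641728
h(3.9641728) = -10.9043479
s₃ = 3.9641728 − (-10.9043479)·(3.9641728 − 4.6000000) / (-10.9043479 − 24.1360000) = 3.9641728 − (6.9332808)/(-35.0403479) = 4.1620385
h(4.1620385) = -1.1028222
s₄ = 4.1620385 − (-1.1028222)·(4.1620385 − 3.9641728) / (-1.1028222 − (-10.9043479)) = 4.1620385 − (-0.2182106)/(9.8015257) = 4.1843014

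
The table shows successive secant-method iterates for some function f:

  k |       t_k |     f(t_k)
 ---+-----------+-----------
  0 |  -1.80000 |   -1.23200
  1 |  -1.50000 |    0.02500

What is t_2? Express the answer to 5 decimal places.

t_2 = -1.50000 − 0.02500·(-1.50000 − (-1.80000)) / (0.02500 − (-1.23200))
   = -1.50000 − (0.0075000)/(1.2570000) = -1.5059666

-1.50597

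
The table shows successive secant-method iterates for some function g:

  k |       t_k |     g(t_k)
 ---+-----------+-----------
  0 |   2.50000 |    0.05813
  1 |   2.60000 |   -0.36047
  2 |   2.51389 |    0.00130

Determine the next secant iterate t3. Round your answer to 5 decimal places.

2.51420

t3 = 2.51389 − 0.00130·(2.51389 − 2.60000) / (0.00130 − (-0.36047))
   = 2.51389 − (-0.0001119)/(0.3617700) = 2.5141994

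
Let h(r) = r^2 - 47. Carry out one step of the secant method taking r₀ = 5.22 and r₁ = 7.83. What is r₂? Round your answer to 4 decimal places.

h(5.22) = -19.751600, h(7.83) = 14.308900
r₂ = 7.830000 − 14.308900·(7.830000 − 5.220000) / (14.308900 − (-19.751600)) = 7.830000 − (37.346229)/(34.060500) = 6.733533

6.7335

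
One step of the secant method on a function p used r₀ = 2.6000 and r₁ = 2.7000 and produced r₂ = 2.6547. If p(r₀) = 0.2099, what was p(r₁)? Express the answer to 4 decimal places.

-0.1738

The secant line through (2.6000, 0.2099) and (2.7000, p(r₁)) crosses zero at r₂ = 2.6547.
So (2.6000, 0.2099), (2.7000, p(r₁)), (2.6547, 0) are collinear:
p(r₁) = 0.2099 · (2.7000 − 2.6547) / (2.6000 − 2.6547) = 0.2099 · (0.045300)/(-0.054700) = -0.173829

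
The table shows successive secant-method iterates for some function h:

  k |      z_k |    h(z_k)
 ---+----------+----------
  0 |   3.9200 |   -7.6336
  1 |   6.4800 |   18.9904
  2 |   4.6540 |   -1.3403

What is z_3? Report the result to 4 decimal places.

4.7744

z_3 = 4.6540 − (-1.3403)·(4.6540 − 6.4800) / (-1.3403 − 18.9904)
   = 4.6540 − (2.447388)/(-20.330700) = 4.774379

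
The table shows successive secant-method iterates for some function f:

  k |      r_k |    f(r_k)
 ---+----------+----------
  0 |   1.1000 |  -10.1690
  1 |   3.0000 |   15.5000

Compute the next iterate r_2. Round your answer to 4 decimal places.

r_2 = 3.0000 − 15.5000·(3.0000 − 1.1000) / (15.5000 − (-10.1690))
   = 3.0000 − (29.450000)/(25.669000) = 1.852702

1.8527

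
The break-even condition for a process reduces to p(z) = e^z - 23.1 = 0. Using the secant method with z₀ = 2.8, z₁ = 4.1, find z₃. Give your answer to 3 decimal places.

3.081

p(2.8) = -6.65535, p(4.1) = 37.24029
z₂ = 4.10000 − 37.24029·(4.10000 − 2.80000) / (37.24029 − (-6.65535)) = 4.10000 − (48.41237)/(43.89564) = 2.99710
p(2.99710) = -3.07257
z₃ = 2.99710 − (-3.07257)·(2.99710 − 4.10000) / (-3.07257 − 37.24029) = 2.99710 − (3.38873)/(-40.31286) = 3.08116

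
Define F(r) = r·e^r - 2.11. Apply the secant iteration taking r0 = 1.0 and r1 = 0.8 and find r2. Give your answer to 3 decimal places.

0.870

F(1.0) = 0.60828, F(0.8) = -0.32957
r2 = 0.80000 − (-0.32957)·(0.80000 − 1.00000) / (-0.32957 − 0.60828) = 0.80000 − (0.06591)/(-0.93785) = 0.87028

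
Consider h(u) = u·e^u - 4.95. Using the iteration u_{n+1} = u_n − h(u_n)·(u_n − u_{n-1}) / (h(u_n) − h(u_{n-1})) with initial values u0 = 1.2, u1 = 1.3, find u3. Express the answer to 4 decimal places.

1.3210

h(1.2) = -0.965860, h(1.3) = -0.179914
u2 = 1.300000 − (-0.179914)·(1.300000 − 1.200000) / (-0.179914 − (-0.965860)) = 1.300000 − (-0.017991)/(0.785945) = 1.322891
h(1.322891) = 0.016480
u3 = 1.322891 − 0.016480·(1.322891 − 1.300000) / (0.016480 − (-0.179914)) = 1.322891 − (0.000377)/(0.196394) = 1.320971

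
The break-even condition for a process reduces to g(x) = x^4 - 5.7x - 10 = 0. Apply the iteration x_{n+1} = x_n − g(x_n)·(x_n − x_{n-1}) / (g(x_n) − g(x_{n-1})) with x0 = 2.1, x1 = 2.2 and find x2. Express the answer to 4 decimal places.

2.1740

g(2.1) = -2.521900, g(2.2) = 0.885600
x2 = 2.200000 − 0.885600·(2.200000 − 2.100000) / (0.885600 − (-2.521900)) = 2.200000 − (0.088560)/(3.407500) = 2.174010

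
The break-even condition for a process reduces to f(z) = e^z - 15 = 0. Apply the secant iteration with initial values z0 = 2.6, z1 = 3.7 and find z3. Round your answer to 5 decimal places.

f(2.6) = -1.5362620, f(3.7) = 25.4473044
z2 = 3.7000000 − 25.4473044·(3.7000000 − 2.6000000) / (25.4473044 − (-1.5362620)) = 3.7000000 − (27.9920348)/(26.9835663) = 2.6626266
f(2.6626266) = -0.6661114
z3 = 2.6626266 − (-0.6661114)·(2.6626266 − 3.7000000) / (-0.6661114 − 25.4473044) = 2.6626266 − (0.6910062)/(-26.1134157) = 2.6890883

2.68909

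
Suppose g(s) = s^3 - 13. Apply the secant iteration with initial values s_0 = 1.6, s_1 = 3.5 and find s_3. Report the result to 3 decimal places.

g(1.6) = -8.90400, g(3.5) = 29.87500
s_2 = 3.50000 − 29.87500·(3.50000 − 1.60000) / (29.87500 − (-8.90400)) = 3.50000 − (56.76250)/(38.77900) = 2.03626
g(2.03626) = -4.55698
s_3 = 2.03626 − (-4.55698)·(2.03626 − 3.50000) / (-4.55698 − 29.87500) = 2.03626 − (6.67025)/(-34.43198) = 2.22998

2.230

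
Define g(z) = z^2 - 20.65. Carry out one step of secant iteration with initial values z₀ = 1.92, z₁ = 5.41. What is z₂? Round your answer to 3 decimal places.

g(1.92) = -16.96360, g(5.41) = 8.61810
z₂ = 5.41000 − 8.61810·(5.41000 − 1.92000) / (8.61810 − (-16.96360)) = 5.41000 − (30.07717)/(25.58170) = 4.23427

4.234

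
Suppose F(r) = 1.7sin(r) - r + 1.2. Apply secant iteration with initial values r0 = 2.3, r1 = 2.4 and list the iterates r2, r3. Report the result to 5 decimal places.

2.37643, 2.37691

F(2.3) = 0.1676989, F(2.4) = -0.0517126
r2 = 2.4000000 − (-0.0517126)·(2.4000000 − 2.3000000) / (-0.0517126 − 0.1676989) = 2.4000000 − (-0.0051713)/(-0.2194115) = 2.3764312
F(2.3764312) = 0.0010796
r3 = 2.3764312 − 0.0010796·(2.3764312 − 2.4000000) / (0.0010796 − (-0.0517126)) = 2.3764312 − (-0.0000254)/(0.0527922) = 2.3769132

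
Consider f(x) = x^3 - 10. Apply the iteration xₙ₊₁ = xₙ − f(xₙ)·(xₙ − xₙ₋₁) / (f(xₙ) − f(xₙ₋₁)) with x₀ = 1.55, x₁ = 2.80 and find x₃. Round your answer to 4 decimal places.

f(1.55) = -6.276125, f(2.80) = 11.952000
x₂ = 2.800000 − 11.952000·(2.800000 − 1.550000) / (11.952000 − (-6.276125)) = 2.800000 − (14.940000)/(18.228125) = 1.980387
f(1.980387) = -2.233050
x₃ = 1.980387 − (-2.233050)·(1.980387 − 2.800000) / (-2.233050 − 11.952000) = 1.980387 − (1.830236)/(-14.185050) = 2.109413

2.1094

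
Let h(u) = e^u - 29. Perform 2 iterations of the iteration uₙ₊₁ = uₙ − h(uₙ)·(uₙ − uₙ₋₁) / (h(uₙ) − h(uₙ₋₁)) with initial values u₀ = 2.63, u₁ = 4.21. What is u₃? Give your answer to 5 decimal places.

3.25824

h(2.63) = -15.1262301, h(4.21) = 38.3565398
u₂ = 4.2100000 − 38.3565398·(4.2100000 − 2.6300000) / (38.3565398 − (-15.1262301)) = 4.2100000 − (60.6033329)/(53.4827699) = 3.0768625
h(3.0768625) = -7.3097579
u₃ = 3.0768625 − (-7.3097579)·(3.0768625 − 4.2100000) / (-7.3097579 − 38.3565398) = 3.0768625 − (8.2829609)/(-45.6662977) = 3.2582427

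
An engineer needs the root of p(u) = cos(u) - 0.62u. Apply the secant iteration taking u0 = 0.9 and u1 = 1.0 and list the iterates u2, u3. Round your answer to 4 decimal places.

p(0.9) = 0.063610, p(1.0) = -0.079698
u2 = 1.000000 − (-0.079698)·(1.000000 − 0.900000) / (-0.079698 − 0.063610) = 1.000000 − (-0.007970)/(-0.143308) = 0.944387
p(0.944387) = 0.000720
u3 = 0.944387 − 0.000720·(0.944387 − 1.000000) / (0.000720 − (-0.079698)) = 0.944387 − (-0.000040)/(0.080417) = 0.944885

0.9444, 0.9449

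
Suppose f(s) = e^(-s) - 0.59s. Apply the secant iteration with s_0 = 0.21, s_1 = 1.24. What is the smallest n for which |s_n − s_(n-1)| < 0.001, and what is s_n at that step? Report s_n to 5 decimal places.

f(0.21) = 0.6866842, f(1.24) = -0.4422158
s_2 = 1.2400000 − (-0.4422158)·(1.0300000)/(-1.1289000) = 0.8365256;  |Δ| = 0.4034744
f(0.8365256) = -0.0603370
s_3 = 0.8365256 − (-0.0603370)·(-0.4034744)/(0.3818787) = 0.7727764;  |Δ| = 0.0637492
f(0.7727764) = 0.0057912
s_4 = 0.7727764 − 0.0057912·(-0.0637492)/(0.0661283) = 0.7783593;  |Δ| = 0.0055829
f(0.7783593) = -0.0000733
s_5 = 0.7783593 − (-0.0000733)·(0.0055829)/(-0.0058645) = 0.7782896;  |Δ| = 0.0000697
|s_5 − s_4| = 0.0000697 < 0.001

n = 5, s_n = 0.77829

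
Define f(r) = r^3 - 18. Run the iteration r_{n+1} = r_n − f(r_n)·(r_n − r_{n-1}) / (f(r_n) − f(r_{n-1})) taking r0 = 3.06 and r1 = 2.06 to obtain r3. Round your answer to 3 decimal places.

f(3.06) = 10.65262, f(2.06) = -9.25818
r2 = 2.06000 − (-9.25818)·(2.06000 − 3.06000) / (-9.25818 − 10.65262) = 2.06000 − (9.25818)/(-19.91080) = 2.52498
f(2.52498) = -1.90187
r3 = 2.52498 − (-1.90187)·(2.52498 − 2.06000) / (-1.90187 − (-9.25818)) = 2.52498 − (-0.88434)/(7.35631) = 2.64520

2.645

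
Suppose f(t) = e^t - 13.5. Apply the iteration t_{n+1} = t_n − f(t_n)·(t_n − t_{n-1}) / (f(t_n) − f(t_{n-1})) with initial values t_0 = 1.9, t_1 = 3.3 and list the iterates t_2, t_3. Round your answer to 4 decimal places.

2.3670, 2.5278

f(1.9) = -6.814106, f(3.3) = 13.612639
t_2 = 3.300000 − 13.612639·(3.300000 − 1.900000) / (13.612639 − (-6.814106)) = 3.300000 − (19.057694)/(20.426744) = 2.367022
f(2.367022) = -2.834413
t_3 = 2.367022 − (-2.834413)·(2.367022 − 3.300000) / (-2.834413 − 13.612639) = 2.367022 − (2.644443)/(-16.447052) = 2.527808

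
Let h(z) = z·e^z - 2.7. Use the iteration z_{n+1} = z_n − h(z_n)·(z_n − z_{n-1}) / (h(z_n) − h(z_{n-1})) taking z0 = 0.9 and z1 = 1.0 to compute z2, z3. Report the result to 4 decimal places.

h(0.9) = -0.486357, h(1.0) = 0.018282
z2 = 1.000000 − 0.018282·(1.000000 − 0.900000) / (0.018282 − (-0.486357)) = 1.000000 − (0.001828)/(0.504639) = 0.996377
h(0.996377) = -0.001360
z3 = 0.996377 − (-0.001360)·(0.996377 − 1.000000) / (-0.001360 − 0.018282) = 0.996377 − (0.000005)/(-0.019642) = 0.996628

0.9964, 0.9966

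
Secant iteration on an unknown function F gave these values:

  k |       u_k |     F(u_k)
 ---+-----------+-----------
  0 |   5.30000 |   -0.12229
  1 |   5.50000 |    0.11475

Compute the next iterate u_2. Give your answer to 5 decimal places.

5.40318

u_2 = 5.50000 − 0.11475·(5.50000 − 5.30000) / (0.11475 − (-0.12229))
   = 5.50000 − (0.0229500)/(0.2370400) = 5.4031809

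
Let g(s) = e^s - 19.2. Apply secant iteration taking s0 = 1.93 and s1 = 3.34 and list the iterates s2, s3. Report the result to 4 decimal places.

2.7438, 2.9157

g(1.93) = -12.310490, g(3.34) = 9.019127
s2 = 3.340000 − 9.019127·(3.340000 − 1.930000) / (9.019127 − (-12.310490)) = 3.340000 − (12.716969)/(21.329616) = 2.743788
g(2.743788) = -3.654236
s3 = 2.743788 − (-3.654236)·(2.743788 − 3.340000) / (-3.654236 − 9.019127) = 2.743788 − (2.178698)/(-12.673362) = 2.915700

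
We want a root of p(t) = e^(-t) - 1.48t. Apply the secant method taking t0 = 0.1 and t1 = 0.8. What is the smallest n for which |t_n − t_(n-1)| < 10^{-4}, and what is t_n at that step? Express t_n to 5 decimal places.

n = 5, t_n = 0.43663

p(0.1) = 0.7568374, p(0.8) = -0.7346710
t2 = 0.8000000 − (-0.7346710)·(0.7000000)/(-1.4915085) = 0.4552016;  |Δ| = 0.3447984
p(0.4552016) = -0.0393783
t3 = 0.4552016 − (-0.0393783)·(-0.3447984)/(0.6952927) = 0.4356738;  |Δ| = 0.0195279
p(0.4356738) = 0.0020316
t4 = 0.4356738 − 0.0020316·(-0.0195279)/(0.0414099) = 0.4366318;  |Δ| = 0.0009580
p(0.4366318) = -0.0000057
t5 = 0.4366318 − (-0.0000057)·(0.0009580)/(-0.0020373) = 0.4366291;  |Δ| = 0.0000027
|t5 − t4| = 0.0000027 < 10^{-4}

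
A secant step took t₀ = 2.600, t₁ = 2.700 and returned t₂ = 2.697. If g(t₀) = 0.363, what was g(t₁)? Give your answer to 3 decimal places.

The secant line through (2.600, 0.363) and (2.700, g(t₁)) crosses zero at t₂ = 2.697.
So (2.600, 0.363), (2.700, g(t₁)), (2.697, 0) are collinear:
g(t₁) = 0.363 · (2.700 − 2.697) / (2.600 − 2.697) = 0.363 · (0.00300)/(-0.09700) = -0.01123

-0.011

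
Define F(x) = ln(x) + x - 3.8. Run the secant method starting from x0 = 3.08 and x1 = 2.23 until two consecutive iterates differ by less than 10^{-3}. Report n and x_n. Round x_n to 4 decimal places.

F(3.08) = 0.404930, F(2.23) = -0.767998
x2 = 2.230000 − (-0.767998)·(-0.850000)/(-1.172928) = 2.786555;  |Δ| = 0.556555
F(2.786555) = 0.011361
x3 = 2.786555 − 0.011361·(0.556555)/(0.779359) = 2.778442;  |Δ| = 0.008113
F(2.778442) = 0.000332
x4 = 2.778442 − 0.000332·(-0.008113)/(-0.011029) = 2.778198;  |Δ| = 0.000244
|x4 − x3| = 0.000244 < 10^{-3}

n = 4, x_n = 2.7782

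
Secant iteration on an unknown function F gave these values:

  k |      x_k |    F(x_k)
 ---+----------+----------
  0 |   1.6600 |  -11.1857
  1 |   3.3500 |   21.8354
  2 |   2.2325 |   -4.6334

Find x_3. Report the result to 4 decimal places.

x_3 = 2.2325 − (-4.6334)·(2.2325 − 3.3500) / (-4.6334 − 21.8354)
   = 2.2325 − (5.177825)/(-26.468800) = 2.428120

2.4281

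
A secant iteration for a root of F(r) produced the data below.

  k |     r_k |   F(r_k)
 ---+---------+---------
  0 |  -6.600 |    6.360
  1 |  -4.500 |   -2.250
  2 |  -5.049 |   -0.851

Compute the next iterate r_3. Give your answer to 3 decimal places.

-5.383

r_3 = -5.049 − (-0.851)·(-5.049 − (-4.500)) / (-0.851 − (-2.250))
   = -5.049 − (0.46720)/(1.39900) = -5.38295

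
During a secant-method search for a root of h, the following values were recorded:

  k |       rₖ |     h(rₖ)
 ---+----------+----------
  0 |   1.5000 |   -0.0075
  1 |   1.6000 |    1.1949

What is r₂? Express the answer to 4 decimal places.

1.5006

r₂ = 1.6000 − 1.1949·(1.6000 − 1.5000) / (1.1949 − (-0.0075))
   = 1.6000 − (0.119490)/(1.202400) = 1.500624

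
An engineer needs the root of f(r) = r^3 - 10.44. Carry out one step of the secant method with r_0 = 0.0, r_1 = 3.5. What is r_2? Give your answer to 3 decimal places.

f(0.0) = -10.44000, f(3.5) = 32.43500
r_2 = 3.50000 − 32.43500·(3.50000 − 0.00000) / (32.43500 − (-10.44000)) = 3.50000 − (113.52250)/(42.87500) = 0.85224

0.852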